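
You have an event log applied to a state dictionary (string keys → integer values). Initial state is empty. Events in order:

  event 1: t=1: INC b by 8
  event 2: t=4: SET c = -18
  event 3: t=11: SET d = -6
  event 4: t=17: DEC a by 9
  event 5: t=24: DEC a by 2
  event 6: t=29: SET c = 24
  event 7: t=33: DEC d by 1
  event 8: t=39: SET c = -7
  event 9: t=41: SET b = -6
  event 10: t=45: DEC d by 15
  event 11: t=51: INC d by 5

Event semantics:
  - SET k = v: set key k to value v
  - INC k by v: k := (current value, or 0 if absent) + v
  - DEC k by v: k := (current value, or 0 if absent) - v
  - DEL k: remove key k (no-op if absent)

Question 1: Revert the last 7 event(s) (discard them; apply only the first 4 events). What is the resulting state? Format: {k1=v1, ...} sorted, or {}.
Answer: {a=-9, b=8, c=-18, d=-6}

Derivation:
Keep first 4 events (discard last 7):
  after event 1 (t=1: INC b by 8): {b=8}
  after event 2 (t=4: SET c = -18): {b=8, c=-18}
  after event 3 (t=11: SET d = -6): {b=8, c=-18, d=-6}
  after event 4 (t=17: DEC a by 9): {a=-9, b=8, c=-18, d=-6}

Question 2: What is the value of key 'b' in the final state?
Answer: -6

Derivation:
Track key 'b' through all 11 events:
  event 1 (t=1: INC b by 8): b (absent) -> 8
  event 2 (t=4: SET c = -18): b unchanged
  event 3 (t=11: SET d = -6): b unchanged
  event 4 (t=17: DEC a by 9): b unchanged
  event 5 (t=24: DEC a by 2): b unchanged
  event 6 (t=29: SET c = 24): b unchanged
  event 7 (t=33: DEC d by 1): b unchanged
  event 8 (t=39: SET c = -7): b unchanged
  event 9 (t=41: SET b = -6): b 8 -> -6
  event 10 (t=45: DEC d by 15): b unchanged
  event 11 (t=51: INC d by 5): b unchanged
Final: b = -6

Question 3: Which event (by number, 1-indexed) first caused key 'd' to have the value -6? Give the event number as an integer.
Answer: 3

Derivation:
Looking for first event where d becomes -6:
  event 3: d (absent) -> -6  <-- first match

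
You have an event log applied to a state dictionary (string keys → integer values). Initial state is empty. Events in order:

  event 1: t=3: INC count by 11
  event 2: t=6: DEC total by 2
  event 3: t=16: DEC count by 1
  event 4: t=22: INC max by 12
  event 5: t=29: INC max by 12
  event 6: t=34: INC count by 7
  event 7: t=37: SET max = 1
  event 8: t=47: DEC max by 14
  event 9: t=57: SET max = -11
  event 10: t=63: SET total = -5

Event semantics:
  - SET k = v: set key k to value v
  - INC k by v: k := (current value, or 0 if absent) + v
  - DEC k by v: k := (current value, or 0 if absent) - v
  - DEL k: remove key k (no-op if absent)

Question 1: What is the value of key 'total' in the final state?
Track key 'total' through all 10 events:
  event 1 (t=3: INC count by 11): total unchanged
  event 2 (t=6: DEC total by 2): total (absent) -> -2
  event 3 (t=16: DEC count by 1): total unchanged
  event 4 (t=22: INC max by 12): total unchanged
  event 5 (t=29: INC max by 12): total unchanged
  event 6 (t=34: INC count by 7): total unchanged
  event 7 (t=37: SET max = 1): total unchanged
  event 8 (t=47: DEC max by 14): total unchanged
  event 9 (t=57: SET max = -11): total unchanged
  event 10 (t=63: SET total = -5): total -2 -> -5
Final: total = -5

Answer: -5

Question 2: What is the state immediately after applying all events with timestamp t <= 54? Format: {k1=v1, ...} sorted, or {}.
Apply events with t <= 54 (8 events):
  after event 1 (t=3: INC count by 11): {count=11}
  after event 2 (t=6: DEC total by 2): {count=11, total=-2}
  after event 3 (t=16: DEC count by 1): {count=10, total=-2}
  after event 4 (t=22: INC max by 12): {count=10, max=12, total=-2}
  after event 5 (t=29: INC max by 12): {count=10, max=24, total=-2}
  after event 6 (t=34: INC count by 7): {count=17, max=24, total=-2}
  after event 7 (t=37: SET max = 1): {count=17, max=1, total=-2}
  after event 8 (t=47: DEC max by 14): {count=17, max=-13, total=-2}

Answer: {count=17, max=-13, total=-2}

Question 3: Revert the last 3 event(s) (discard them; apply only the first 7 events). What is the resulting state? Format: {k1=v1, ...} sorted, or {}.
Answer: {count=17, max=1, total=-2}

Derivation:
Keep first 7 events (discard last 3):
  after event 1 (t=3: INC count by 11): {count=11}
  after event 2 (t=6: DEC total by 2): {count=11, total=-2}
  after event 3 (t=16: DEC count by 1): {count=10, total=-2}
  after event 4 (t=22: INC max by 12): {count=10, max=12, total=-2}
  after event 5 (t=29: INC max by 12): {count=10, max=24, total=-2}
  after event 6 (t=34: INC count by 7): {count=17, max=24, total=-2}
  after event 7 (t=37: SET max = 1): {count=17, max=1, total=-2}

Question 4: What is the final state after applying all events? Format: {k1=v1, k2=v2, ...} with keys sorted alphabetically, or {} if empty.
Answer: {count=17, max=-11, total=-5}

Derivation:
  after event 1 (t=3: INC count by 11): {count=11}
  after event 2 (t=6: DEC total by 2): {count=11, total=-2}
  after event 3 (t=16: DEC count by 1): {count=10, total=-2}
  after event 4 (t=22: INC max by 12): {count=10, max=12, total=-2}
  after event 5 (t=29: INC max by 12): {count=10, max=24, total=-2}
  after event 6 (t=34: INC count by 7): {count=17, max=24, total=-2}
  after event 7 (t=37: SET max = 1): {count=17, max=1, total=-2}
  after event 8 (t=47: DEC max by 14): {count=17, max=-13, total=-2}
  after event 9 (t=57: SET max = -11): {count=17, max=-11, total=-2}
  after event 10 (t=63: SET total = -5): {count=17, max=-11, total=-5}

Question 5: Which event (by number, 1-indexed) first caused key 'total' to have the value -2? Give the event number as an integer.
Looking for first event where total becomes -2:
  event 2: total (absent) -> -2  <-- first match

Answer: 2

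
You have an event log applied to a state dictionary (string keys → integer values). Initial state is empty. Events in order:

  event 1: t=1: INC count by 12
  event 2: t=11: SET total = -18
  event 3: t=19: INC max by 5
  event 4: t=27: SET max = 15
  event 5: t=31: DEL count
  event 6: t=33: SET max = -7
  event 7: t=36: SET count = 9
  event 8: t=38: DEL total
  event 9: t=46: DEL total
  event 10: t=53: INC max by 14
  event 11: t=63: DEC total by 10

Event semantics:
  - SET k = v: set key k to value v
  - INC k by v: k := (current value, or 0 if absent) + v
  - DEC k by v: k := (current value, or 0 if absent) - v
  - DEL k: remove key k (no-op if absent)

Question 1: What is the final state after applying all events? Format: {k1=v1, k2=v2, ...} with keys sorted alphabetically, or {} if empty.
Answer: {count=9, max=7, total=-10}

Derivation:
  after event 1 (t=1: INC count by 12): {count=12}
  after event 2 (t=11: SET total = -18): {count=12, total=-18}
  after event 3 (t=19: INC max by 5): {count=12, max=5, total=-18}
  after event 4 (t=27: SET max = 15): {count=12, max=15, total=-18}
  after event 5 (t=31: DEL count): {max=15, total=-18}
  after event 6 (t=33: SET max = -7): {max=-7, total=-18}
  after event 7 (t=36: SET count = 9): {count=9, max=-7, total=-18}
  after event 8 (t=38: DEL total): {count=9, max=-7}
  after event 9 (t=46: DEL total): {count=9, max=-7}
  after event 10 (t=53: INC max by 14): {count=9, max=7}
  after event 11 (t=63: DEC total by 10): {count=9, max=7, total=-10}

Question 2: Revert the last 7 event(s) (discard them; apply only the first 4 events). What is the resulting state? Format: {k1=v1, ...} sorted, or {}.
Keep first 4 events (discard last 7):
  after event 1 (t=1: INC count by 12): {count=12}
  after event 2 (t=11: SET total = -18): {count=12, total=-18}
  after event 3 (t=19: INC max by 5): {count=12, max=5, total=-18}
  after event 4 (t=27: SET max = 15): {count=12, max=15, total=-18}

Answer: {count=12, max=15, total=-18}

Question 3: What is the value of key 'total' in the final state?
Answer: -10

Derivation:
Track key 'total' through all 11 events:
  event 1 (t=1: INC count by 12): total unchanged
  event 2 (t=11: SET total = -18): total (absent) -> -18
  event 3 (t=19: INC max by 5): total unchanged
  event 4 (t=27: SET max = 15): total unchanged
  event 5 (t=31: DEL count): total unchanged
  event 6 (t=33: SET max = -7): total unchanged
  event 7 (t=36: SET count = 9): total unchanged
  event 8 (t=38: DEL total): total -18 -> (absent)
  event 9 (t=46: DEL total): total (absent) -> (absent)
  event 10 (t=53: INC max by 14): total unchanged
  event 11 (t=63: DEC total by 10): total (absent) -> -10
Final: total = -10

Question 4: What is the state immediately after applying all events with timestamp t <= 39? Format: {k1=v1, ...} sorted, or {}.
Answer: {count=9, max=-7}

Derivation:
Apply events with t <= 39 (8 events):
  after event 1 (t=1: INC count by 12): {count=12}
  after event 2 (t=11: SET total = -18): {count=12, total=-18}
  after event 3 (t=19: INC max by 5): {count=12, max=5, total=-18}
  after event 4 (t=27: SET max = 15): {count=12, max=15, total=-18}
  after event 5 (t=31: DEL count): {max=15, total=-18}
  after event 6 (t=33: SET max = -7): {max=-7, total=-18}
  after event 7 (t=36: SET count = 9): {count=9, max=-7, total=-18}
  after event 8 (t=38: DEL total): {count=9, max=-7}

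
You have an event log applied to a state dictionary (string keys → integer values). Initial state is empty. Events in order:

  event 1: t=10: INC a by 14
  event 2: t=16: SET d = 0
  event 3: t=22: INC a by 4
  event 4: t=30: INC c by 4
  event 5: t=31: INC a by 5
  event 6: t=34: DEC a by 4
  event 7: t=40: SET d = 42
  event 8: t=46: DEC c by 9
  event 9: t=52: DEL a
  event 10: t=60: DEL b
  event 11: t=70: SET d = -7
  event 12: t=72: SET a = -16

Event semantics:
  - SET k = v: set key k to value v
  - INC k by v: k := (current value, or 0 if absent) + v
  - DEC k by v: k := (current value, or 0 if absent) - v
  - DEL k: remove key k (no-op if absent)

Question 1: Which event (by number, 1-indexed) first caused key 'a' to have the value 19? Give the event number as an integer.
Looking for first event where a becomes 19:
  event 1: a = 14
  event 2: a = 14
  event 3: a = 18
  event 4: a = 18
  event 5: a = 23
  event 6: a 23 -> 19  <-- first match

Answer: 6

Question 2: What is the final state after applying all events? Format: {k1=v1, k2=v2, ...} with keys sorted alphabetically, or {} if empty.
  after event 1 (t=10: INC a by 14): {a=14}
  after event 2 (t=16: SET d = 0): {a=14, d=0}
  after event 3 (t=22: INC a by 4): {a=18, d=0}
  after event 4 (t=30: INC c by 4): {a=18, c=4, d=0}
  after event 5 (t=31: INC a by 5): {a=23, c=4, d=0}
  after event 6 (t=34: DEC a by 4): {a=19, c=4, d=0}
  after event 7 (t=40: SET d = 42): {a=19, c=4, d=42}
  after event 8 (t=46: DEC c by 9): {a=19, c=-5, d=42}
  after event 9 (t=52: DEL a): {c=-5, d=42}
  after event 10 (t=60: DEL b): {c=-5, d=42}
  after event 11 (t=70: SET d = -7): {c=-5, d=-7}
  after event 12 (t=72: SET a = -16): {a=-16, c=-5, d=-7}

Answer: {a=-16, c=-5, d=-7}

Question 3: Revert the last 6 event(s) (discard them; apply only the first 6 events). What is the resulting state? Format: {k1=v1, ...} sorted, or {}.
Answer: {a=19, c=4, d=0}

Derivation:
Keep first 6 events (discard last 6):
  after event 1 (t=10: INC a by 14): {a=14}
  after event 2 (t=16: SET d = 0): {a=14, d=0}
  after event 3 (t=22: INC a by 4): {a=18, d=0}
  after event 4 (t=30: INC c by 4): {a=18, c=4, d=0}
  after event 5 (t=31: INC a by 5): {a=23, c=4, d=0}
  after event 6 (t=34: DEC a by 4): {a=19, c=4, d=0}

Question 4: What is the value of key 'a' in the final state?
Answer: -16

Derivation:
Track key 'a' through all 12 events:
  event 1 (t=10: INC a by 14): a (absent) -> 14
  event 2 (t=16: SET d = 0): a unchanged
  event 3 (t=22: INC a by 4): a 14 -> 18
  event 4 (t=30: INC c by 4): a unchanged
  event 5 (t=31: INC a by 5): a 18 -> 23
  event 6 (t=34: DEC a by 4): a 23 -> 19
  event 7 (t=40: SET d = 42): a unchanged
  event 8 (t=46: DEC c by 9): a unchanged
  event 9 (t=52: DEL a): a 19 -> (absent)
  event 10 (t=60: DEL b): a unchanged
  event 11 (t=70: SET d = -7): a unchanged
  event 12 (t=72: SET a = -16): a (absent) -> -16
Final: a = -16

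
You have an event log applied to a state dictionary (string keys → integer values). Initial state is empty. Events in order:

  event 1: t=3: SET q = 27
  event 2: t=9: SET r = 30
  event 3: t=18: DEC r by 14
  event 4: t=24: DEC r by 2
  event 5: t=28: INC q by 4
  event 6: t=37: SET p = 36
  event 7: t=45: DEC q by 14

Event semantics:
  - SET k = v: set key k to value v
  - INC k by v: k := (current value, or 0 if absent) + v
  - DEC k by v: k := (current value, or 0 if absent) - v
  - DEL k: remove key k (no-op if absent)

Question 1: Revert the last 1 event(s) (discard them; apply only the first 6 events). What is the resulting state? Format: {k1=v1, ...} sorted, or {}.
Keep first 6 events (discard last 1):
  after event 1 (t=3: SET q = 27): {q=27}
  after event 2 (t=9: SET r = 30): {q=27, r=30}
  after event 3 (t=18: DEC r by 14): {q=27, r=16}
  after event 4 (t=24: DEC r by 2): {q=27, r=14}
  after event 5 (t=28: INC q by 4): {q=31, r=14}
  after event 6 (t=37: SET p = 36): {p=36, q=31, r=14}

Answer: {p=36, q=31, r=14}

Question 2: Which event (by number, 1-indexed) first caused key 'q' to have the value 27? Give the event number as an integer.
Looking for first event where q becomes 27:
  event 1: q (absent) -> 27  <-- first match

Answer: 1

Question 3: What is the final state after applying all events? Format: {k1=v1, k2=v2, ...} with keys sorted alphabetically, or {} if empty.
Answer: {p=36, q=17, r=14}

Derivation:
  after event 1 (t=3: SET q = 27): {q=27}
  after event 2 (t=9: SET r = 30): {q=27, r=30}
  after event 3 (t=18: DEC r by 14): {q=27, r=16}
  after event 4 (t=24: DEC r by 2): {q=27, r=14}
  after event 5 (t=28: INC q by 4): {q=31, r=14}
  after event 6 (t=37: SET p = 36): {p=36, q=31, r=14}
  after event 7 (t=45: DEC q by 14): {p=36, q=17, r=14}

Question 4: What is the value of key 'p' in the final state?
Answer: 36

Derivation:
Track key 'p' through all 7 events:
  event 1 (t=3: SET q = 27): p unchanged
  event 2 (t=9: SET r = 30): p unchanged
  event 3 (t=18: DEC r by 14): p unchanged
  event 4 (t=24: DEC r by 2): p unchanged
  event 5 (t=28: INC q by 4): p unchanged
  event 6 (t=37: SET p = 36): p (absent) -> 36
  event 7 (t=45: DEC q by 14): p unchanged
Final: p = 36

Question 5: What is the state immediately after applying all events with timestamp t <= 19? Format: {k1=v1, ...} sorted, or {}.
Answer: {q=27, r=16}

Derivation:
Apply events with t <= 19 (3 events):
  after event 1 (t=3: SET q = 27): {q=27}
  after event 2 (t=9: SET r = 30): {q=27, r=30}
  after event 3 (t=18: DEC r by 14): {q=27, r=16}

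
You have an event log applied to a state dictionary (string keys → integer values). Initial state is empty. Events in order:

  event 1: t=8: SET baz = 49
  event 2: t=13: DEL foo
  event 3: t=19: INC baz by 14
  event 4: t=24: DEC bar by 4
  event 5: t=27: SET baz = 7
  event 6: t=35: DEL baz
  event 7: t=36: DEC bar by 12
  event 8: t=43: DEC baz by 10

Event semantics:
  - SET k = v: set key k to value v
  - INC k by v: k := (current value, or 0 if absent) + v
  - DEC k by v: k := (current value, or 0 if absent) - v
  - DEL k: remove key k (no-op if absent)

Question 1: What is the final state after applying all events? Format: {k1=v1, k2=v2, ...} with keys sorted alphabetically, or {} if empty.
Answer: {bar=-16, baz=-10}

Derivation:
  after event 1 (t=8: SET baz = 49): {baz=49}
  after event 2 (t=13: DEL foo): {baz=49}
  after event 3 (t=19: INC baz by 14): {baz=63}
  after event 4 (t=24: DEC bar by 4): {bar=-4, baz=63}
  after event 5 (t=27: SET baz = 7): {bar=-4, baz=7}
  after event 6 (t=35: DEL baz): {bar=-4}
  after event 7 (t=36: DEC bar by 12): {bar=-16}
  after event 8 (t=43: DEC baz by 10): {bar=-16, baz=-10}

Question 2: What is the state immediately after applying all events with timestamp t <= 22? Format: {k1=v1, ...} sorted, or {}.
Apply events with t <= 22 (3 events):
  after event 1 (t=8: SET baz = 49): {baz=49}
  after event 2 (t=13: DEL foo): {baz=49}
  after event 3 (t=19: INC baz by 14): {baz=63}

Answer: {baz=63}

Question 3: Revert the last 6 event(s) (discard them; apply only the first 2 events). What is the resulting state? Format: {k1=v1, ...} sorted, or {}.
Keep first 2 events (discard last 6):
  after event 1 (t=8: SET baz = 49): {baz=49}
  after event 2 (t=13: DEL foo): {baz=49}

Answer: {baz=49}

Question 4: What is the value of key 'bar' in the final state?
Track key 'bar' through all 8 events:
  event 1 (t=8: SET baz = 49): bar unchanged
  event 2 (t=13: DEL foo): bar unchanged
  event 3 (t=19: INC baz by 14): bar unchanged
  event 4 (t=24: DEC bar by 4): bar (absent) -> -4
  event 5 (t=27: SET baz = 7): bar unchanged
  event 6 (t=35: DEL baz): bar unchanged
  event 7 (t=36: DEC bar by 12): bar -4 -> -16
  event 8 (t=43: DEC baz by 10): bar unchanged
Final: bar = -16

Answer: -16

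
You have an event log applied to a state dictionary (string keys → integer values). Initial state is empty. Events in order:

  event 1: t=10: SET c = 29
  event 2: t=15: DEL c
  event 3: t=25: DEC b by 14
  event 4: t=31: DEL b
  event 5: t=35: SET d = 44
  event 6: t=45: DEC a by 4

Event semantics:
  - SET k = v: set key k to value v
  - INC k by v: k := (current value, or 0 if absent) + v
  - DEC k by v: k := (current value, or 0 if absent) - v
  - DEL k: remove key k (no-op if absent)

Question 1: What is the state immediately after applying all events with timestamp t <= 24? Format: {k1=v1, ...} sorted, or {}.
Apply events with t <= 24 (2 events):
  after event 1 (t=10: SET c = 29): {c=29}
  after event 2 (t=15: DEL c): {}

Answer: {}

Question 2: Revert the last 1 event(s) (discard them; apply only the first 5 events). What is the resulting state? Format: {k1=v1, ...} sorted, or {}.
Keep first 5 events (discard last 1):
  after event 1 (t=10: SET c = 29): {c=29}
  after event 2 (t=15: DEL c): {}
  after event 3 (t=25: DEC b by 14): {b=-14}
  after event 4 (t=31: DEL b): {}
  after event 5 (t=35: SET d = 44): {d=44}

Answer: {d=44}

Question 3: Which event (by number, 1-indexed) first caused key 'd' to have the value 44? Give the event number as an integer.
Answer: 5

Derivation:
Looking for first event where d becomes 44:
  event 5: d (absent) -> 44  <-- first match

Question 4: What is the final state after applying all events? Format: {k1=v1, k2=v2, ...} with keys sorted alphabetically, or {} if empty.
Answer: {a=-4, d=44}

Derivation:
  after event 1 (t=10: SET c = 29): {c=29}
  after event 2 (t=15: DEL c): {}
  after event 3 (t=25: DEC b by 14): {b=-14}
  after event 4 (t=31: DEL b): {}
  after event 5 (t=35: SET d = 44): {d=44}
  after event 6 (t=45: DEC a by 4): {a=-4, d=44}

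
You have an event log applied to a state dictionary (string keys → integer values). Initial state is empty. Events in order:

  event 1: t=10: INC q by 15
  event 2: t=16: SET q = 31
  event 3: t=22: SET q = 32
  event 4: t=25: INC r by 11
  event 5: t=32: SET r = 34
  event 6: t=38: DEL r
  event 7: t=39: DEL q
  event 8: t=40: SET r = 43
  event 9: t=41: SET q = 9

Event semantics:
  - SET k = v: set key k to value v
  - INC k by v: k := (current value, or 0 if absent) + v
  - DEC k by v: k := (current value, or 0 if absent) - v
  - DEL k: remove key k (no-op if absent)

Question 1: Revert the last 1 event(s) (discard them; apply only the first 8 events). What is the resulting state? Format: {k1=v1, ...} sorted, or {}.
Keep first 8 events (discard last 1):
  after event 1 (t=10: INC q by 15): {q=15}
  after event 2 (t=16: SET q = 31): {q=31}
  after event 3 (t=22: SET q = 32): {q=32}
  after event 4 (t=25: INC r by 11): {q=32, r=11}
  after event 5 (t=32: SET r = 34): {q=32, r=34}
  after event 6 (t=38: DEL r): {q=32}
  after event 7 (t=39: DEL q): {}
  after event 8 (t=40: SET r = 43): {r=43}

Answer: {r=43}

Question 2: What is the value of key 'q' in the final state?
Track key 'q' through all 9 events:
  event 1 (t=10: INC q by 15): q (absent) -> 15
  event 2 (t=16: SET q = 31): q 15 -> 31
  event 3 (t=22: SET q = 32): q 31 -> 32
  event 4 (t=25: INC r by 11): q unchanged
  event 5 (t=32: SET r = 34): q unchanged
  event 6 (t=38: DEL r): q unchanged
  event 7 (t=39: DEL q): q 32 -> (absent)
  event 8 (t=40: SET r = 43): q unchanged
  event 9 (t=41: SET q = 9): q (absent) -> 9
Final: q = 9

Answer: 9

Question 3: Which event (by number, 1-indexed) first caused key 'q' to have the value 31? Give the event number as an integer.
Answer: 2

Derivation:
Looking for first event where q becomes 31:
  event 1: q = 15
  event 2: q 15 -> 31  <-- first match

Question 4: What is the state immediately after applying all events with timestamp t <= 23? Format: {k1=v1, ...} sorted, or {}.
Apply events with t <= 23 (3 events):
  after event 1 (t=10: INC q by 15): {q=15}
  after event 2 (t=16: SET q = 31): {q=31}
  after event 3 (t=22: SET q = 32): {q=32}

Answer: {q=32}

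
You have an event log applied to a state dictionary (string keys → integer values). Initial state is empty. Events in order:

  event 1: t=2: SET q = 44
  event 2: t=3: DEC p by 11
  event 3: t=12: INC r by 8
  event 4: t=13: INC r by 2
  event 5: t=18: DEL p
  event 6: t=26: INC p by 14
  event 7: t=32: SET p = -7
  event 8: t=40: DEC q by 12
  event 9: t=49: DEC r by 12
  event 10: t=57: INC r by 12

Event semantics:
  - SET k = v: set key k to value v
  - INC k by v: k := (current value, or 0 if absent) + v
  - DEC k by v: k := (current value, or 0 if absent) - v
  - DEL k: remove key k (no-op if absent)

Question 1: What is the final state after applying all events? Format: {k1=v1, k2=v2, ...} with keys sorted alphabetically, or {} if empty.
  after event 1 (t=2: SET q = 44): {q=44}
  after event 2 (t=3: DEC p by 11): {p=-11, q=44}
  after event 3 (t=12: INC r by 8): {p=-11, q=44, r=8}
  after event 4 (t=13: INC r by 2): {p=-11, q=44, r=10}
  after event 5 (t=18: DEL p): {q=44, r=10}
  after event 6 (t=26: INC p by 14): {p=14, q=44, r=10}
  after event 7 (t=32: SET p = -7): {p=-7, q=44, r=10}
  after event 8 (t=40: DEC q by 12): {p=-7, q=32, r=10}
  after event 9 (t=49: DEC r by 12): {p=-7, q=32, r=-2}
  after event 10 (t=57: INC r by 12): {p=-7, q=32, r=10}

Answer: {p=-7, q=32, r=10}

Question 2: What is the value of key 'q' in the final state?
Answer: 32

Derivation:
Track key 'q' through all 10 events:
  event 1 (t=2: SET q = 44): q (absent) -> 44
  event 2 (t=3: DEC p by 11): q unchanged
  event 3 (t=12: INC r by 8): q unchanged
  event 4 (t=13: INC r by 2): q unchanged
  event 5 (t=18: DEL p): q unchanged
  event 6 (t=26: INC p by 14): q unchanged
  event 7 (t=32: SET p = -7): q unchanged
  event 8 (t=40: DEC q by 12): q 44 -> 32
  event 9 (t=49: DEC r by 12): q unchanged
  event 10 (t=57: INC r by 12): q unchanged
Final: q = 32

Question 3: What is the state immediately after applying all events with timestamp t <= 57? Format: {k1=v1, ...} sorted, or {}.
Answer: {p=-7, q=32, r=10}

Derivation:
Apply events with t <= 57 (10 events):
  after event 1 (t=2: SET q = 44): {q=44}
  after event 2 (t=3: DEC p by 11): {p=-11, q=44}
  after event 3 (t=12: INC r by 8): {p=-11, q=44, r=8}
  after event 4 (t=13: INC r by 2): {p=-11, q=44, r=10}
  after event 5 (t=18: DEL p): {q=44, r=10}
  after event 6 (t=26: INC p by 14): {p=14, q=44, r=10}
  after event 7 (t=32: SET p = -7): {p=-7, q=44, r=10}
  after event 8 (t=40: DEC q by 12): {p=-7, q=32, r=10}
  after event 9 (t=49: DEC r by 12): {p=-7, q=32, r=-2}
  after event 10 (t=57: INC r by 12): {p=-7, q=32, r=10}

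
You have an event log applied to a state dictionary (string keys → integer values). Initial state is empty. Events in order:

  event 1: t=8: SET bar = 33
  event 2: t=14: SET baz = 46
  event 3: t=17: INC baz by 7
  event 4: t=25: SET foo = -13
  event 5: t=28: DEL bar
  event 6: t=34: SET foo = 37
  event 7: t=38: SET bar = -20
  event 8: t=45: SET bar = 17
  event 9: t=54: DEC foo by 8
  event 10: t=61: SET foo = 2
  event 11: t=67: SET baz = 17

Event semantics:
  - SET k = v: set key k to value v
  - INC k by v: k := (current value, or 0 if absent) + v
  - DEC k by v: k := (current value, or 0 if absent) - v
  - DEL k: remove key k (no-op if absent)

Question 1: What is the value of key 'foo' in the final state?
Answer: 2

Derivation:
Track key 'foo' through all 11 events:
  event 1 (t=8: SET bar = 33): foo unchanged
  event 2 (t=14: SET baz = 46): foo unchanged
  event 3 (t=17: INC baz by 7): foo unchanged
  event 4 (t=25: SET foo = -13): foo (absent) -> -13
  event 5 (t=28: DEL bar): foo unchanged
  event 6 (t=34: SET foo = 37): foo -13 -> 37
  event 7 (t=38: SET bar = -20): foo unchanged
  event 8 (t=45: SET bar = 17): foo unchanged
  event 9 (t=54: DEC foo by 8): foo 37 -> 29
  event 10 (t=61: SET foo = 2): foo 29 -> 2
  event 11 (t=67: SET baz = 17): foo unchanged
Final: foo = 2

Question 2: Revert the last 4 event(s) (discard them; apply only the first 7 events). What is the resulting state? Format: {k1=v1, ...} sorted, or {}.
Keep first 7 events (discard last 4):
  after event 1 (t=8: SET bar = 33): {bar=33}
  after event 2 (t=14: SET baz = 46): {bar=33, baz=46}
  after event 3 (t=17: INC baz by 7): {bar=33, baz=53}
  after event 4 (t=25: SET foo = -13): {bar=33, baz=53, foo=-13}
  after event 5 (t=28: DEL bar): {baz=53, foo=-13}
  after event 6 (t=34: SET foo = 37): {baz=53, foo=37}
  after event 7 (t=38: SET bar = -20): {bar=-20, baz=53, foo=37}

Answer: {bar=-20, baz=53, foo=37}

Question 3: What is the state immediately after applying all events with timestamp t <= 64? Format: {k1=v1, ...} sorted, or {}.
Answer: {bar=17, baz=53, foo=2}

Derivation:
Apply events with t <= 64 (10 events):
  after event 1 (t=8: SET bar = 33): {bar=33}
  after event 2 (t=14: SET baz = 46): {bar=33, baz=46}
  after event 3 (t=17: INC baz by 7): {bar=33, baz=53}
  after event 4 (t=25: SET foo = -13): {bar=33, baz=53, foo=-13}
  after event 5 (t=28: DEL bar): {baz=53, foo=-13}
  after event 6 (t=34: SET foo = 37): {baz=53, foo=37}
  after event 7 (t=38: SET bar = -20): {bar=-20, baz=53, foo=37}
  after event 8 (t=45: SET bar = 17): {bar=17, baz=53, foo=37}
  after event 9 (t=54: DEC foo by 8): {bar=17, baz=53, foo=29}
  after event 10 (t=61: SET foo = 2): {bar=17, baz=53, foo=2}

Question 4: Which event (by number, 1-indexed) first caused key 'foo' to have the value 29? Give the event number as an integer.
Looking for first event where foo becomes 29:
  event 4: foo = -13
  event 5: foo = -13
  event 6: foo = 37
  event 7: foo = 37
  event 8: foo = 37
  event 9: foo 37 -> 29  <-- first match

Answer: 9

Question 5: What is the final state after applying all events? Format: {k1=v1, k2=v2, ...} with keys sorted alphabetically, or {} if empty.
Answer: {bar=17, baz=17, foo=2}

Derivation:
  after event 1 (t=8: SET bar = 33): {bar=33}
  after event 2 (t=14: SET baz = 46): {bar=33, baz=46}
  after event 3 (t=17: INC baz by 7): {bar=33, baz=53}
  after event 4 (t=25: SET foo = -13): {bar=33, baz=53, foo=-13}
  after event 5 (t=28: DEL bar): {baz=53, foo=-13}
  after event 6 (t=34: SET foo = 37): {baz=53, foo=37}
  after event 7 (t=38: SET bar = -20): {bar=-20, baz=53, foo=37}
  after event 8 (t=45: SET bar = 17): {bar=17, baz=53, foo=37}
  after event 9 (t=54: DEC foo by 8): {bar=17, baz=53, foo=29}
  after event 10 (t=61: SET foo = 2): {bar=17, baz=53, foo=2}
  after event 11 (t=67: SET baz = 17): {bar=17, baz=17, foo=2}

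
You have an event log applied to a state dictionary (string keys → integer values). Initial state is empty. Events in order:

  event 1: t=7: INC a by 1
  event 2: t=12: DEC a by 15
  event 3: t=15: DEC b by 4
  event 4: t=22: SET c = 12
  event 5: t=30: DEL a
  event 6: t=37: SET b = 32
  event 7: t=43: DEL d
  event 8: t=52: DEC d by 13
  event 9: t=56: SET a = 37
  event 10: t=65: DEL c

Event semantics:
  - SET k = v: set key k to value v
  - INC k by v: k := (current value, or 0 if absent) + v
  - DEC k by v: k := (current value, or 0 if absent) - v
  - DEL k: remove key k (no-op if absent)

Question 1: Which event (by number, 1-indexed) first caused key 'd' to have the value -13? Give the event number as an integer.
Looking for first event where d becomes -13:
  event 8: d (absent) -> -13  <-- first match

Answer: 8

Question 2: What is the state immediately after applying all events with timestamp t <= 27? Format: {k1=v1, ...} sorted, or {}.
Apply events with t <= 27 (4 events):
  after event 1 (t=7: INC a by 1): {a=1}
  after event 2 (t=12: DEC a by 15): {a=-14}
  after event 3 (t=15: DEC b by 4): {a=-14, b=-4}
  after event 4 (t=22: SET c = 12): {a=-14, b=-4, c=12}

Answer: {a=-14, b=-4, c=12}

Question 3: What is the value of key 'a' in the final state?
Track key 'a' through all 10 events:
  event 1 (t=7: INC a by 1): a (absent) -> 1
  event 2 (t=12: DEC a by 15): a 1 -> -14
  event 3 (t=15: DEC b by 4): a unchanged
  event 4 (t=22: SET c = 12): a unchanged
  event 5 (t=30: DEL a): a -14 -> (absent)
  event 6 (t=37: SET b = 32): a unchanged
  event 7 (t=43: DEL d): a unchanged
  event 8 (t=52: DEC d by 13): a unchanged
  event 9 (t=56: SET a = 37): a (absent) -> 37
  event 10 (t=65: DEL c): a unchanged
Final: a = 37

Answer: 37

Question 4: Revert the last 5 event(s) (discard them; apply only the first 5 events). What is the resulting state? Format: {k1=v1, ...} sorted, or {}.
Keep first 5 events (discard last 5):
  after event 1 (t=7: INC a by 1): {a=1}
  after event 2 (t=12: DEC a by 15): {a=-14}
  after event 3 (t=15: DEC b by 4): {a=-14, b=-4}
  after event 4 (t=22: SET c = 12): {a=-14, b=-4, c=12}
  after event 5 (t=30: DEL a): {b=-4, c=12}

Answer: {b=-4, c=12}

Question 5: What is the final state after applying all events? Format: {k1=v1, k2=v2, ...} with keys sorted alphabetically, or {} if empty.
Answer: {a=37, b=32, d=-13}

Derivation:
  after event 1 (t=7: INC a by 1): {a=1}
  after event 2 (t=12: DEC a by 15): {a=-14}
  after event 3 (t=15: DEC b by 4): {a=-14, b=-4}
  after event 4 (t=22: SET c = 12): {a=-14, b=-4, c=12}
  after event 5 (t=30: DEL a): {b=-4, c=12}
  after event 6 (t=37: SET b = 32): {b=32, c=12}
  after event 7 (t=43: DEL d): {b=32, c=12}
  after event 8 (t=52: DEC d by 13): {b=32, c=12, d=-13}
  after event 9 (t=56: SET a = 37): {a=37, b=32, c=12, d=-13}
  after event 10 (t=65: DEL c): {a=37, b=32, d=-13}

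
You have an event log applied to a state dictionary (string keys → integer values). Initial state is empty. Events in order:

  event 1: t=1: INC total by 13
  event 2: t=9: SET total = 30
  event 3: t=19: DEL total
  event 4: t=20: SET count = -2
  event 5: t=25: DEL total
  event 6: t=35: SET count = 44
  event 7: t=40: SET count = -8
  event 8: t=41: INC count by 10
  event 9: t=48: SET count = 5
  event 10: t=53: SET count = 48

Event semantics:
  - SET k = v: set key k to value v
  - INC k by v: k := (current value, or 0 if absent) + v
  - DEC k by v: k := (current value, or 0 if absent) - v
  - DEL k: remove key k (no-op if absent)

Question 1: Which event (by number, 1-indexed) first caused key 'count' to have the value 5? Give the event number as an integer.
Answer: 9

Derivation:
Looking for first event where count becomes 5:
  event 4: count = -2
  event 5: count = -2
  event 6: count = 44
  event 7: count = -8
  event 8: count = 2
  event 9: count 2 -> 5  <-- first match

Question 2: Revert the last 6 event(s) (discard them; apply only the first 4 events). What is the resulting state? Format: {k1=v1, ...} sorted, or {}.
Keep first 4 events (discard last 6):
  after event 1 (t=1: INC total by 13): {total=13}
  after event 2 (t=9: SET total = 30): {total=30}
  after event 3 (t=19: DEL total): {}
  after event 4 (t=20: SET count = -2): {count=-2}

Answer: {count=-2}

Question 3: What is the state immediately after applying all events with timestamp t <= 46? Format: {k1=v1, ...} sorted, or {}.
Apply events with t <= 46 (8 events):
  after event 1 (t=1: INC total by 13): {total=13}
  after event 2 (t=9: SET total = 30): {total=30}
  after event 3 (t=19: DEL total): {}
  after event 4 (t=20: SET count = -2): {count=-2}
  after event 5 (t=25: DEL total): {count=-2}
  after event 6 (t=35: SET count = 44): {count=44}
  after event 7 (t=40: SET count = -8): {count=-8}
  after event 8 (t=41: INC count by 10): {count=2}

Answer: {count=2}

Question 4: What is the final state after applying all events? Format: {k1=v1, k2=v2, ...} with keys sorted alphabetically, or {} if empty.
  after event 1 (t=1: INC total by 13): {total=13}
  after event 2 (t=9: SET total = 30): {total=30}
  after event 3 (t=19: DEL total): {}
  after event 4 (t=20: SET count = -2): {count=-2}
  after event 5 (t=25: DEL total): {count=-2}
  after event 6 (t=35: SET count = 44): {count=44}
  after event 7 (t=40: SET count = -8): {count=-8}
  after event 8 (t=41: INC count by 10): {count=2}
  after event 9 (t=48: SET count = 5): {count=5}
  after event 10 (t=53: SET count = 48): {count=48}

Answer: {count=48}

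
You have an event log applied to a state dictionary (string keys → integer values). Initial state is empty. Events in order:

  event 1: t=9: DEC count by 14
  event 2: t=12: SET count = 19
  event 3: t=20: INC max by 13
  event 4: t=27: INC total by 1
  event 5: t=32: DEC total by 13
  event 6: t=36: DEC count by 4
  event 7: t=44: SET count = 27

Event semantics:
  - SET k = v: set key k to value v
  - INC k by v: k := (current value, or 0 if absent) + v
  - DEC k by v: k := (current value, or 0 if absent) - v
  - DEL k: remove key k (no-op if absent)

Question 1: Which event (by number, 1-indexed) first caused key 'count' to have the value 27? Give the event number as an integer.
Answer: 7

Derivation:
Looking for first event where count becomes 27:
  event 1: count = -14
  event 2: count = 19
  event 3: count = 19
  event 4: count = 19
  event 5: count = 19
  event 6: count = 15
  event 7: count 15 -> 27  <-- first match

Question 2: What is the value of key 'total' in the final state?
Answer: -12

Derivation:
Track key 'total' through all 7 events:
  event 1 (t=9: DEC count by 14): total unchanged
  event 2 (t=12: SET count = 19): total unchanged
  event 3 (t=20: INC max by 13): total unchanged
  event 4 (t=27: INC total by 1): total (absent) -> 1
  event 5 (t=32: DEC total by 13): total 1 -> -12
  event 6 (t=36: DEC count by 4): total unchanged
  event 7 (t=44: SET count = 27): total unchanged
Final: total = -12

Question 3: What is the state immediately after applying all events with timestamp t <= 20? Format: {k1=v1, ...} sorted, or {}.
Answer: {count=19, max=13}

Derivation:
Apply events with t <= 20 (3 events):
  after event 1 (t=9: DEC count by 14): {count=-14}
  after event 2 (t=12: SET count = 19): {count=19}
  after event 3 (t=20: INC max by 13): {count=19, max=13}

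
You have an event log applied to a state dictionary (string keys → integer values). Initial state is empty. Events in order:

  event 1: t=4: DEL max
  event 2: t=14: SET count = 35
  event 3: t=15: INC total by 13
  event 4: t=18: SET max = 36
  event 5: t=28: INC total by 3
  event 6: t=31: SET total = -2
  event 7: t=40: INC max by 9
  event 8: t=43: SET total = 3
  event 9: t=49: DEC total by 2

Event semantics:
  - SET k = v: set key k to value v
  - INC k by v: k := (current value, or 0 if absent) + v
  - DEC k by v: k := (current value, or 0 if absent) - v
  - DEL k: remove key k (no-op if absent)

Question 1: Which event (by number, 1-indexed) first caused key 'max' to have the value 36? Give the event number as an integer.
Looking for first event where max becomes 36:
  event 4: max (absent) -> 36  <-- first match

Answer: 4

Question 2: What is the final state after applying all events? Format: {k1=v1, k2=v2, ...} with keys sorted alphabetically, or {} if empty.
Answer: {count=35, max=45, total=1}

Derivation:
  after event 1 (t=4: DEL max): {}
  after event 2 (t=14: SET count = 35): {count=35}
  after event 3 (t=15: INC total by 13): {count=35, total=13}
  after event 4 (t=18: SET max = 36): {count=35, max=36, total=13}
  after event 5 (t=28: INC total by 3): {count=35, max=36, total=16}
  after event 6 (t=31: SET total = -2): {count=35, max=36, total=-2}
  after event 7 (t=40: INC max by 9): {count=35, max=45, total=-2}
  after event 8 (t=43: SET total = 3): {count=35, max=45, total=3}
  after event 9 (t=49: DEC total by 2): {count=35, max=45, total=1}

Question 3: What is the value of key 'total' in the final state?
Track key 'total' through all 9 events:
  event 1 (t=4: DEL max): total unchanged
  event 2 (t=14: SET count = 35): total unchanged
  event 3 (t=15: INC total by 13): total (absent) -> 13
  event 4 (t=18: SET max = 36): total unchanged
  event 5 (t=28: INC total by 3): total 13 -> 16
  event 6 (t=31: SET total = -2): total 16 -> -2
  event 7 (t=40: INC max by 9): total unchanged
  event 8 (t=43: SET total = 3): total -2 -> 3
  event 9 (t=49: DEC total by 2): total 3 -> 1
Final: total = 1

Answer: 1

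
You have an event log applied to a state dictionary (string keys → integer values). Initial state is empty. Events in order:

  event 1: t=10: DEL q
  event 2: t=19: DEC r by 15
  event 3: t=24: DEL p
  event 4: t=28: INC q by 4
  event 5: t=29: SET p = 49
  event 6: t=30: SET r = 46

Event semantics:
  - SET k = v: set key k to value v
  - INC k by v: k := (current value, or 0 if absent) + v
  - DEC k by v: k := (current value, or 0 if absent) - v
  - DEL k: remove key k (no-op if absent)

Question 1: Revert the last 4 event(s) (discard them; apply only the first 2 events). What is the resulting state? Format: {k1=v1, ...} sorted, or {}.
Keep first 2 events (discard last 4):
  after event 1 (t=10: DEL q): {}
  after event 2 (t=19: DEC r by 15): {r=-15}

Answer: {r=-15}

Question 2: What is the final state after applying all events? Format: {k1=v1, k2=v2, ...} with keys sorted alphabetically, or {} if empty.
  after event 1 (t=10: DEL q): {}
  after event 2 (t=19: DEC r by 15): {r=-15}
  after event 3 (t=24: DEL p): {r=-15}
  after event 4 (t=28: INC q by 4): {q=4, r=-15}
  after event 5 (t=29: SET p = 49): {p=49, q=4, r=-15}
  after event 6 (t=30: SET r = 46): {p=49, q=4, r=46}

Answer: {p=49, q=4, r=46}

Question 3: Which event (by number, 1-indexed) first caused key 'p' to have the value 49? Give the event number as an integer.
Looking for first event where p becomes 49:
  event 5: p (absent) -> 49  <-- first match

Answer: 5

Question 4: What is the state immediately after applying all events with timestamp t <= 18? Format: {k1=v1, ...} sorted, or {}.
Answer: {}

Derivation:
Apply events with t <= 18 (1 events):
  after event 1 (t=10: DEL q): {}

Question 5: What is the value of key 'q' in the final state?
Track key 'q' through all 6 events:
  event 1 (t=10: DEL q): q (absent) -> (absent)
  event 2 (t=19: DEC r by 15): q unchanged
  event 3 (t=24: DEL p): q unchanged
  event 4 (t=28: INC q by 4): q (absent) -> 4
  event 5 (t=29: SET p = 49): q unchanged
  event 6 (t=30: SET r = 46): q unchanged
Final: q = 4

Answer: 4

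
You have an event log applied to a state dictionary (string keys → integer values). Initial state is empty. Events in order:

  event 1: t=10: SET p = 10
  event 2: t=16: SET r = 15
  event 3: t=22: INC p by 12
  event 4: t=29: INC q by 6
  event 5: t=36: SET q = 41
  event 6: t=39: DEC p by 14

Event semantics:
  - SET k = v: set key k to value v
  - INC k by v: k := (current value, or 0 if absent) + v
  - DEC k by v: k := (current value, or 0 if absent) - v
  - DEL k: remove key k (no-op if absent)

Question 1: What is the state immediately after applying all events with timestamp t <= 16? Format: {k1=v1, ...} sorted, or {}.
Apply events with t <= 16 (2 events):
  after event 1 (t=10: SET p = 10): {p=10}
  after event 2 (t=16: SET r = 15): {p=10, r=15}

Answer: {p=10, r=15}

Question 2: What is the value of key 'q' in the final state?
Answer: 41

Derivation:
Track key 'q' through all 6 events:
  event 1 (t=10: SET p = 10): q unchanged
  event 2 (t=16: SET r = 15): q unchanged
  event 3 (t=22: INC p by 12): q unchanged
  event 4 (t=29: INC q by 6): q (absent) -> 6
  event 5 (t=36: SET q = 41): q 6 -> 41
  event 6 (t=39: DEC p by 14): q unchanged
Final: q = 41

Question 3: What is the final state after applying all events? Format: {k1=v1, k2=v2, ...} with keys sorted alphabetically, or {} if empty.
Answer: {p=8, q=41, r=15}

Derivation:
  after event 1 (t=10: SET p = 10): {p=10}
  after event 2 (t=16: SET r = 15): {p=10, r=15}
  after event 3 (t=22: INC p by 12): {p=22, r=15}
  after event 4 (t=29: INC q by 6): {p=22, q=6, r=15}
  after event 5 (t=36: SET q = 41): {p=22, q=41, r=15}
  after event 6 (t=39: DEC p by 14): {p=8, q=41, r=15}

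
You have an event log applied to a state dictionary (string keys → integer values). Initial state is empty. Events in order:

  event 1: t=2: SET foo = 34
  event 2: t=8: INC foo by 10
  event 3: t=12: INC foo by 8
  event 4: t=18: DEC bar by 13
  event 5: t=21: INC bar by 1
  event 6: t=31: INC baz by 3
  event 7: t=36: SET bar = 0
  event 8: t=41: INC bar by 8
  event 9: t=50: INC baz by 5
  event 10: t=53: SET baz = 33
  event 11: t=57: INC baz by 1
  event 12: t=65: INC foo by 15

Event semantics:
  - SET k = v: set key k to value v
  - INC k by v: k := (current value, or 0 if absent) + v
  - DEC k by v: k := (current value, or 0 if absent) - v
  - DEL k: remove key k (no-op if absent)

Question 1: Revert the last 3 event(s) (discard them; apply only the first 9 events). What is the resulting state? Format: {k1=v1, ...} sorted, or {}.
Answer: {bar=8, baz=8, foo=52}

Derivation:
Keep first 9 events (discard last 3):
  after event 1 (t=2: SET foo = 34): {foo=34}
  after event 2 (t=8: INC foo by 10): {foo=44}
  after event 3 (t=12: INC foo by 8): {foo=52}
  after event 4 (t=18: DEC bar by 13): {bar=-13, foo=52}
  after event 5 (t=21: INC bar by 1): {bar=-12, foo=52}
  after event 6 (t=31: INC baz by 3): {bar=-12, baz=3, foo=52}
  after event 7 (t=36: SET bar = 0): {bar=0, baz=3, foo=52}
  after event 8 (t=41: INC bar by 8): {bar=8, baz=3, foo=52}
  after event 9 (t=50: INC baz by 5): {bar=8, baz=8, foo=52}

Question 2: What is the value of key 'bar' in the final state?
Answer: 8

Derivation:
Track key 'bar' through all 12 events:
  event 1 (t=2: SET foo = 34): bar unchanged
  event 2 (t=8: INC foo by 10): bar unchanged
  event 3 (t=12: INC foo by 8): bar unchanged
  event 4 (t=18: DEC bar by 13): bar (absent) -> -13
  event 5 (t=21: INC bar by 1): bar -13 -> -12
  event 6 (t=31: INC baz by 3): bar unchanged
  event 7 (t=36: SET bar = 0): bar -12 -> 0
  event 8 (t=41: INC bar by 8): bar 0 -> 8
  event 9 (t=50: INC baz by 5): bar unchanged
  event 10 (t=53: SET baz = 33): bar unchanged
  event 11 (t=57: INC baz by 1): bar unchanged
  event 12 (t=65: INC foo by 15): bar unchanged
Final: bar = 8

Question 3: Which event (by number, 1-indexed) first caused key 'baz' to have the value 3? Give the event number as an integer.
Answer: 6

Derivation:
Looking for first event where baz becomes 3:
  event 6: baz (absent) -> 3  <-- first match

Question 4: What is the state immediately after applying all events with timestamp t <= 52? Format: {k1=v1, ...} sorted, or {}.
Answer: {bar=8, baz=8, foo=52}

Derivation:
Apply events with t <= 52 (9 events):
  after event 1 (t=2: SET foo = 34): {foo=34}
  after event 2 (t=8: INC foo by 10): {foo=44}
  after event 3 (t=12: INC foo by 8): {foo=52}
  after event 4 (t=18: DEC bar by 13): {bar=-13, foo=52}
  after event 5 (t=21: INC bar by 1): {bar=-12, foo=52}
  after event 6 (t=31: INC baz by 3): {bar=-12, baz=3, foo=52}
  after event 7 (t=36: SET bar = 0): {bar=0, baz=3, foo=52}
  after event 8 (t=41: INC bar by 8): {bar=8, baz=3, foo=52}
  after event 9 (t=50: INC baz by 5): {bar=8, baz=8, foo=52}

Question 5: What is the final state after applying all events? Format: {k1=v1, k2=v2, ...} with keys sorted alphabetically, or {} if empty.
Answer: {bar=8, baz=34, foo=67}

Derivation:
  after event 1 (t=2: SET foo = 34): {foo=34}
  after event 2 (t=8: INC foo by 10): {foo=44}
  after event 3 (t=12: INC foo by 8): {foo=52}
  after event 4 (t=18: DEC bar by 13): {bar=-13, foo=52}
  after event 5 (t=21: INC bar by 1): {bar=-12, foo=52}
  after event 6 (t=31: INC baz by 3): {bar=-12, baz=3, foo=52}
  after event 7 (t=36: SET bar = 0): {bar=0, baz=3, foo=52}
  after event 8 (t=41: INC bar by 8): {bar=8, baz=3, foo=52}
  after event 9 (t=50: INC baz by 5): {bar=8, baz=8, foo=52}
  after event 10 (t=53: SET baz = 33): {bar=8, baz=33, foo=52}
  after event 11 (t=57: INC baz by 1): {bar=8, baz=34, foo=52}
  after event 12 (t=65: INC foo by 15): {bar=8, baz=34, foo=67}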